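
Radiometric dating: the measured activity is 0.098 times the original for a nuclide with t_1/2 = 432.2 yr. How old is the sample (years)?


lambda = ln(2) / t_half = ln(2) / 432.2 = 0.001603765 /yr
t = -ln(A/A0) / lambda
t = -ln(0.098) / 0.001603765
t = 1448.3 yr

1448.3


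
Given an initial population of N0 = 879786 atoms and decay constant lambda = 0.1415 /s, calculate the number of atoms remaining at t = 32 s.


N = N0 * exp(-lambda * t)
N = 879786 * exp(-0.1415 * 32)
N = 9503.7

9503.7


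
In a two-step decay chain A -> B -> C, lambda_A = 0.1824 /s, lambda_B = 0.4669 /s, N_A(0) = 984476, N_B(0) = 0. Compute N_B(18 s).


N_B(t) = lambda_A * N_A0 / (lambda_B - lambda_A) * [exp(-lambda_A*t) - exp(-lambda_B*t)]
exp(-0.1824*18) = 0.03750804; exp(-0.4669*18) = 2.239249e-04
N_B = 0.1824 * 984476 / (0.4669 - 0.1824) * (0.03750804 - 2.239249e-04)
N_B = 23533

23533


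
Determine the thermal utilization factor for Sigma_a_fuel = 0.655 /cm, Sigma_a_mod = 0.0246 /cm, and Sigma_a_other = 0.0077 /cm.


f = Sigma_a_fuel / (Sigma_a_fuel + Sigma_a_mod + Sigma_a_other)
f = 0.655 / (0.655 + 0.0246 + 0.0077)
f = 0.95300

0.95300


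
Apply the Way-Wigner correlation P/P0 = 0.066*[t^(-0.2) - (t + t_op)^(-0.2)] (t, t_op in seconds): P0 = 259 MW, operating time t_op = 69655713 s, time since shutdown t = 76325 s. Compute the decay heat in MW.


P/P0 = 0.066 * [t^(-0.2) - (t + t_op)^(-0.2)]
P/P0 = 0.066 * [76325^(-0.2) - (76325 + 69655713)^(-0.2)]
P/P0 = 0.066 * [0.1055520 - 0.02699688] = 0.005184638
P = 259 * 0.005184638 = 1.3428 MW

1.3428


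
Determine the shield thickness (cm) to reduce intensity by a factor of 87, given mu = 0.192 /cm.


x = ln(factor) / mu
x = ln(87) / 0.192
x = 23.260 cm

23.260


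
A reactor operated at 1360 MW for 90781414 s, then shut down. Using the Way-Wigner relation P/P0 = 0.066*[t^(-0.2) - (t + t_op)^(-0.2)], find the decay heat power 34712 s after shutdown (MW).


P/P0 = 0.066 * [t^(-0.2) - (t + t_op)^(-0.2)]
P/P0 = 0.066 * [34712^(-0.2) - (34712 + 90781414)^(-0.2)]
P/P0 = 0.066 * [0.1235674 - 0.02560751] = 0.006465353
P = 1360 * 0.006465353 = 8.7929 MW

8.7929


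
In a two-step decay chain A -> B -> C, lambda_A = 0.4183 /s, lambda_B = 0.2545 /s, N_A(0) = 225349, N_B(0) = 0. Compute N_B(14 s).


N_B(t) = lambda_A * N_A0 / (lambda_B - lambda_A) * [exp(-lambda_A*t) - exp(-lambda_B*t)]
exp(-0.4183*14) = 0.002862099; exp(-0.2545*14) = 0.02835364
N_B = 0.4183 * 225349 / (0.2545 - 0.4183) * (0.002862099 - 0.02835364)
N_B = 14670

14670


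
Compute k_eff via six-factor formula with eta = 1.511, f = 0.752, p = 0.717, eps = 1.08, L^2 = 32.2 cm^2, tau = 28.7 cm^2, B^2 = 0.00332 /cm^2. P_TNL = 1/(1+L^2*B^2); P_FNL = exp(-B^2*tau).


k_inf = eta*f*p*eps = 1.511*0.752*0.717*1.08 = 0.8798836
P_TNL = 1/(1 + L^2*B^2) = 1/(1 + 32.2*0.00332) = 0.9034207
P_FNL = exp(-B^2*tau) = exp(-0.00332*28.7) = 0.9091147
k_eff = k_inf * P_TNL * P_FNL = 0.8798836 * 0.9034207 * 0.9091147
k_eff = 0.72266

0.72266


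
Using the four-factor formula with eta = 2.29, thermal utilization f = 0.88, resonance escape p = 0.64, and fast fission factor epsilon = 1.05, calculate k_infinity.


k_inf = eta * f * p * epsilon
k_inf = 2.29 * 0.88 * 0.64 * 1.05
k_inf = 1.3542

1.3542


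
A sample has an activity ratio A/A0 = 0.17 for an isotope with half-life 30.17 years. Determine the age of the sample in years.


lambda = ln(2) / t_half = ln(2) / 30.17 = 0.02297472 /yr
t = -ln(A/A0) / lambda
t = -ln(0.17) / 0.02297472
t = 77.126 yr

77.126


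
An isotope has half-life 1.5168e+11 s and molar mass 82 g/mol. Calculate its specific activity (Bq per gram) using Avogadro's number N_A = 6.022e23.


lambda = ln(2) / t_half = ln(2) / 1.5168e+11 = 4.569799e-12 /s
SA = lambda * N_A / M
SA = 4.569799e-12 * 6.022e23 / 82
SA = 3.3560e+10 Bq/g

3.3560e+10


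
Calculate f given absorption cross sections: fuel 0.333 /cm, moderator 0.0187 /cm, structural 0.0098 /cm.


f = Sigma_a_fuel / (Sigma_a_fuel + Sigma_a_mod + Sigma_a_other)
f = 0.333 / (0.333 + 0.0187 + 0.0098)
f = 0.92116

0.92116


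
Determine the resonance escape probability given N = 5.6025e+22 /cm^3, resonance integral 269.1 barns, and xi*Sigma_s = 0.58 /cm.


p = exp(-N * I * 1e-24 / (xi*Sigma_s))
p = exp(-5.6025e+22 * 269.1 * 1e-24 / 0.58)
p = 5.1415e-12

5.1415e-12


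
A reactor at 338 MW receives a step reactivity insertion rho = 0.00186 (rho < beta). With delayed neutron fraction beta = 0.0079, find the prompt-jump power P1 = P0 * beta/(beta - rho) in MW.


P1/P0 = beta / (beta - rho)
P1/P0 = 0.0079 / (0.0079 - 0.00186) = 1.307947
P1 = 338 * 1.307947 = 442.09 MW

442.09


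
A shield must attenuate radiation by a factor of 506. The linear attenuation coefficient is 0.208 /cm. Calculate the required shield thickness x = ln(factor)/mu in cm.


x = ln(factor) / mu
x = ln(506) / 0.208
x = 29.935 cm

29.935


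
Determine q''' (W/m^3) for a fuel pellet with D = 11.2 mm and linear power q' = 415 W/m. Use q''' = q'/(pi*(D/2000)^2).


r = D / 2 / 1000 = 11.2 / 2 / 1000 = 0.0056 m
q''' = q' / (pi * r^2)
q''' = 415 / (pi * 0.0056^2)
q''' = 4.2123e+06 W/m^3

4.2123e+06


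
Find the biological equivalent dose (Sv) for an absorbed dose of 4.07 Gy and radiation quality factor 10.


H = D * Q
H = 4.07 * 10
H = 40.700 Sv

40.700


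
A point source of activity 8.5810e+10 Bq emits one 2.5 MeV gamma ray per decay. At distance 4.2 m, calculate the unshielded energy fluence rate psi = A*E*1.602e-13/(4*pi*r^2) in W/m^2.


psi = A * E * 1.602e-13 / (4*pi*r^2)
psi = 8.5810e+10 * 2.5 * 1.602e-13 / (4*pi*4.2^2)
psi = 1.5504e-04 W/m^2

1.5504e-04


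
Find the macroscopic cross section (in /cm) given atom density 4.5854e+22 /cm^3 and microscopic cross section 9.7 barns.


Sigma = N * sigma_barns * 1e-24
Sigma = 4.5854e+22 * 9.7 * 1e-24
Sigma = 0.44478 /cm

0.44478


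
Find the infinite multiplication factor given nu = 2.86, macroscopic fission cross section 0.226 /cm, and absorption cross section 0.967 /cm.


k_inf = nu * Sigma_f / Sigma_a
k_inf = 2.86 * 0.226 / 0.967
k_inf = 0.66842

0.66842


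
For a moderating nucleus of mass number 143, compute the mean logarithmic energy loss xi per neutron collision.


xi = 1 + (A-1)^2/(2A) * ln((A-1)/(A+1))
xi = 1 + (143-1)^2/(2*143) * ln((143-1)/(143 +1))
xi = 0.013921

0.013921


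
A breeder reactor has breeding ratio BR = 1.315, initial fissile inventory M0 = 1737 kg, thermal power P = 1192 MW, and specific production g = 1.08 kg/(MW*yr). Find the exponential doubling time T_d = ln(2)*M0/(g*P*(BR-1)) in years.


Breeding gain G = BR - 1 = 1.315 - 1 = 0.315
Fissile production rate = g * P * G = 1.08 * 1192 * 0.315 = 405.5184 kg/yr
T_d = ln(2) * M0 / (g * P * G)
T_d = ln(2) * 1737 / 405.5184 = 2.9690 yr

2.9690


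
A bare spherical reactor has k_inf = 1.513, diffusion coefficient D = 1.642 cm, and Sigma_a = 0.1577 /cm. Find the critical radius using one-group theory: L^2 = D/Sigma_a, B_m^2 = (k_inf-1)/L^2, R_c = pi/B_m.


L^2 = D / Sigma_a = 1.642 / 0.1577 = 10.41218 cm^2
B_m^2 = (k_inf - 1) / L^2 = (1.513 - 1) / 10.41218 = 0.04926922 /cm^2
For a bare sphere: B_g = pi/R, so R_c = pi / sqrt(B_m^2)
R_c = pi / sqrt(0.04926922) = 14.153 cm

14.153


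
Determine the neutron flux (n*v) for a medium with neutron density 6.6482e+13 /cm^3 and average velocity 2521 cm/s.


phi = n * v
phi = 6.6482e+13 * 2521
phi = 1.6760e+17 /cm^2/s

1.6760e+17


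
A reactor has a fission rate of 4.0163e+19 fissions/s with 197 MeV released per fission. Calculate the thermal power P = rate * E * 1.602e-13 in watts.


P = fission_rate * E_MeV * 1.602e-13
P = 4.0163e+19 * 197 * 1.602e-13
P = 1.2675e+09 W

1.2675e+09


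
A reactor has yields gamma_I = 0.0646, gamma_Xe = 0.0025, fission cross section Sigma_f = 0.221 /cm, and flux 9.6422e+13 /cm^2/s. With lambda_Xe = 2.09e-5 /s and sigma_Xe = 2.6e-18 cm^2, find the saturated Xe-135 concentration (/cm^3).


Xe_eq = (gamma_I + gamma_Xe) * Sigma_f * phi / (lambda_Xe + sigma_Xe * phi)
Numerator = (0.0646 + 0.0025) * 0.221 * 9.6422e+13 = 1.429851e+12
Denominator = 2.09e-5 + 2.6e-18 * 9.6422e+13 = 2.715972e-04
Xe_eq = 1.429851e+12 / 2.715972e-04 = 5.2646e+15 /cm^3

5.2646e+15


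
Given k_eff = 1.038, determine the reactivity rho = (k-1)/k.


rho = (k_eff - 1) / k_eff
rho = (1.038 - 1) / 1.038
rho = 0.036609

0.036609


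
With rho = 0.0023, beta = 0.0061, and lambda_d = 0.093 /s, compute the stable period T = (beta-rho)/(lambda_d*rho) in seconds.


T = (beta - rho) / (lambda_d * rho)
T = (0.0061 - 0.0023) / (0.093 * 0.0023)
T = 17.765 s

17.765


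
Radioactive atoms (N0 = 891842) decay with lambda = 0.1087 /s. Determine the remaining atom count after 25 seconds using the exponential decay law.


N = N0 * exp(-lambda * t)
N = 891842 * exp(-0.1087 * 25)
N = 58897

58897


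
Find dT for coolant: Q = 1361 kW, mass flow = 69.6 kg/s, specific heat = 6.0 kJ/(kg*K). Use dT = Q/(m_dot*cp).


dT = Q / (m_dot * cp)
dT = 1361 / (69.6 * 6.0)
dT = 3.2591 C

3.2591


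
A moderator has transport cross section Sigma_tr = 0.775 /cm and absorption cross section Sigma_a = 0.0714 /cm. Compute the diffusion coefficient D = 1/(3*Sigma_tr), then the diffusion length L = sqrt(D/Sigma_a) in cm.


D = 1 / (3 * Sigma_tr) = 1 / (3 * 0.775) = 0.4301075 cm
L = sqrt(D / Sigma_a)
L = sqrt(0.4301075 / 0.0714)
L = 2.4544 cm

2.4544


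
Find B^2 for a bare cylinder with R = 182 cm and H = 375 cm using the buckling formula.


B^2 = (2.405/R)^2 + (pi/H)^2
B^2 = (2.405/182)^2 + (pi/375)^2
B^2 = 2.4480e-04 /cm^2

2.4480e-04


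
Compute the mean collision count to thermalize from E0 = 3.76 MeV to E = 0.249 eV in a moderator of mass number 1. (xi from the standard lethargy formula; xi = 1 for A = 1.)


xi = 1 + (A-1)^2/(2A)*ln((A-1)/(A+1)) = 1 (for A = 1)
n = ln(E0/E) / xi
n = ln(3.76e6 / 0.249) / 1
n = ln(1.510040e+07) / 1 = 16.530

16.530


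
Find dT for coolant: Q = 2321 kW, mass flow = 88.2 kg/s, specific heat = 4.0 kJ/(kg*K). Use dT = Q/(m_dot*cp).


dT = Q / (m_dot * cp)
dT = 2321 / (88.2 * 4.0)
dT = 6.5788 C

6.5788


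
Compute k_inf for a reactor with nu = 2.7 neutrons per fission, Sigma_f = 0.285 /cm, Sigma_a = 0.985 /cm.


k_inf = nu * Sigma_f / Sigma_a
k_inf = 2.7 * 0.285 / 0.985
k_inf = 0.78122

0.78122


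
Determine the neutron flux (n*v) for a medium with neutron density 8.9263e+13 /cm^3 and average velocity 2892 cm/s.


phi = n * v
phi = 8.9263e+13 * 2892
phi = 2.5815e+17 /cm^2/s

2.5815e+17


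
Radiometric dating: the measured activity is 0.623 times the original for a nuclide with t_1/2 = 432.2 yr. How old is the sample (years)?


lambda = ln(2) / t_half = ln(2) / 432.2 = 0.001603765 /yr
t = -ln(A/A0) / lambda
t = -ln(0.623) / 0.001603765
t = 295.06 yr

295.06


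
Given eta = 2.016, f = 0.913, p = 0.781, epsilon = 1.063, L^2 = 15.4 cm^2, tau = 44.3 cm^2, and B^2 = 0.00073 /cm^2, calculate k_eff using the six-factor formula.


k_inf = eta*f*p*eps = 2.016*0.913*0.781*1.063 = 1.528078
P_TNL = 1/(1 + L^2*B^2) = 1/(1 + 15.4*0.00073) = 0.9888830
P_FNL = exp(-B^2*tau) = exp(-0.00073*44.3) = 0.9681783
k_eff = k_inf * P_TNL * P_FNL = 1.528078 * 0.9888830 * 0.9681783
k_eff = 1.4630

1.4630


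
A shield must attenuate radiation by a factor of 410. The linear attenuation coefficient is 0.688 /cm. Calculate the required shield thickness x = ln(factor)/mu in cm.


x = ln(factor) / mu
x = ln(410) / 0.688
x = 8.7444 cm

8.7444


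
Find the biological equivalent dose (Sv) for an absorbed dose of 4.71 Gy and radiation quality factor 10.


H = D * Q
H = 4.71 * 10
H = 47.100 Sv

47.100


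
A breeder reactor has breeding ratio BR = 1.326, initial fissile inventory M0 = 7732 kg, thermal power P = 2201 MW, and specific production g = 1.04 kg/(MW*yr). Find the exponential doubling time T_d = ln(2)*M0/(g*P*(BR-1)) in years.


Breeding gain G = BR - 1 = 1.326 - 1 = 0.326
Fissile production rate = g * P * G = 1.04 * 2201 * 0.326 = 746.22704 kg/yr
T_d = ln(2) * M0 / (g * P * G)
T_d = ln(2) * 7732 / 746.22704 = 7.1820 yr

7.1820


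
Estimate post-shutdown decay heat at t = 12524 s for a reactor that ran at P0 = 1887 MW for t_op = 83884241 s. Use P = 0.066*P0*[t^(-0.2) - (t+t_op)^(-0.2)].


P/P0 = 0.066 * [t^(-0.2) - (t + t_op)^(-0.2)]
P/P0 = 0.066 * [12524^(-0.2) - (12524 + 83884241)^(-0.2)]
P/P0 = 0.066 * [0.1515135 - 0.02601662] = 0.008282794
P = 1887 * 0.008282794 = 15.630 MW

15.630


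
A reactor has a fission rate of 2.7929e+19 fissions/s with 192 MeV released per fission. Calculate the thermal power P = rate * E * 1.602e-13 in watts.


P = fission_rate * E_MeV * 1.602e-13
P = 2.7929e+19 * 192 * 1.602e-13
P = 8.5905e+08 W

8.5905e+08


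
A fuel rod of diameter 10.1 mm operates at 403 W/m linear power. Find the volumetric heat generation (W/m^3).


r = D / 2 / 1000 = 10.1 / 2 / 1000 = 0.00505 m
q''' = q' / (pi * r^2)
q''' = 403 / (pi * 0.00505^2)
q''' = 5.0301e+06 W/m^3

5.0301e+06


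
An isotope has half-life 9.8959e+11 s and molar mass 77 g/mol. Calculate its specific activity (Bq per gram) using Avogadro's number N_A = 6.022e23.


lambda = ln(2) / t_half = ln(2) / 9.8959e+11 = 7.004387e-13 /s
SA = lambda * N_A / M
SA = 7.004387e-13 * 6.022e23 / 77
SA = 5.4780e+09 Bq/g

5.4780e+09


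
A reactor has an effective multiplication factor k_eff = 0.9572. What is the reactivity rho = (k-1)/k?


rho = (k_eff - 1) / k_eff
rho = (0.9572 - 1) / 0.9572
rho = -0.044714

-0.044714


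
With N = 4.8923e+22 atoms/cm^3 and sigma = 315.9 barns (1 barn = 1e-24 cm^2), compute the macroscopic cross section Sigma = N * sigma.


Sigma = N * sigma_barns * 1e-24
Sigma = 4.8923e+22 * 315.9 * 1e-24
Sigma = 15.455 /cm

15.455


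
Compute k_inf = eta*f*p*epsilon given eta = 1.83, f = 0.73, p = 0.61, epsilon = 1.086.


k_inf = eta * f * p * epsilon
k_inf = 1.83 * 0.73 * 0.61 * 1.086
k_inf = 0.88498

0.88498


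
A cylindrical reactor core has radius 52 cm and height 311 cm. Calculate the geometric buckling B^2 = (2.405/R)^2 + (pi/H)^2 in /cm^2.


B^2 = (2.405/R)^2 + (pi/H)^2
B^2 = (2.405/52)^2 + (pi/311)^2
B^2 = 0.0022411 /cm^2

0.0022411


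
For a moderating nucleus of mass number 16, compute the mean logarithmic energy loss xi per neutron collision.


xi = 1 + (A-1)^2/(2A) * ln((A-1)/(A+1))
xi = 1 + (16-1)^2/(2*16) * ln((16-1)/(16 +1))
xi = 0.11995

0.11995


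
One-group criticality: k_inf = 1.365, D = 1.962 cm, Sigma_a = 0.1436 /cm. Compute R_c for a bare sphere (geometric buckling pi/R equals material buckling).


L^2 = D / Sigma_a = 1.962 / 0.1436 = 13.66295 cm^2
B_m^2 = (k_inf - 1) / L^2 = (1.365 - 1) / 13.66295 = 0.02671458 /cm^2
For a bare sphere: B_g = pi/R, so R_c = pi / sqrt(B_m^2)
R_c = pi / sqrt(0.02671458) = 19.221 cm

19.221


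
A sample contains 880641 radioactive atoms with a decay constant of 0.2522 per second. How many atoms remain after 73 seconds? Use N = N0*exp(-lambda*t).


N = N0 * exp(-lambda * t)
N = 880641 * exp(-0.2522 * 73)
N = 0.0088956

0.0088956


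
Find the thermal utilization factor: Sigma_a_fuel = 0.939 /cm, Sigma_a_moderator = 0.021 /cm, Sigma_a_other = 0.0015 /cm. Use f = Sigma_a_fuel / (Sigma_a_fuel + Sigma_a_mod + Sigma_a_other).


f = Sigma_a_fuel / (Sigma_a_fuel + Sigma_a_mod + Sigma_a_other)
f = 0.939 / (0.939 + 0.021 + 0.0015)
f = 0.97660

0.97660


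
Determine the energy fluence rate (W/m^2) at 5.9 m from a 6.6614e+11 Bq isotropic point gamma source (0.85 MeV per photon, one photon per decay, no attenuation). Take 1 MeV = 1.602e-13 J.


psi = A * E * 1.602e-13 / (4*pi*r^2)
psi = 6.6614e+11 * 0.85 * 1.602e-13 / (4*pi*5.9^2)
psi = 2.0736e-04 W/m^2

2.0736e-04


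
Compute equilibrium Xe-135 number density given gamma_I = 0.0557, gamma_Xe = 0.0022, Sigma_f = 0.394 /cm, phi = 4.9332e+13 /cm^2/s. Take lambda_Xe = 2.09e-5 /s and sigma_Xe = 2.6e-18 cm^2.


Xe_eq = (gamma_I + gamma_Xe) * Sigma_f * phi / (lambda_Xe + sigma_Xe * phi)
Numerator = (0.0557 + 0.0022) * 0.394 * 4.9332e+13 = 1.125391e+12
Denominator = 2.09e-5 + 2.6e-18 * 4.9332e+13 = 1.491632e-04
Xe_eq = 1.125391e+12 / 1.491632e-04 = 7.5447e+15 /cm^3

7.5447e+15


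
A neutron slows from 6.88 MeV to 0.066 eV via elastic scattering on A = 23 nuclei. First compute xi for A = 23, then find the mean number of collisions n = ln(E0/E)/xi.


xi = 1 + (A-1)^2/(2A)*ln((A-1)/(A+1)) = 0.08448899 (for A = 23)
n = ln(E0/E) / xi
n = ln(6.88e6 / 0.066) / 0.08448899
n = ln(1.042424e+08) / 0.08448899 = 218.52

218.52


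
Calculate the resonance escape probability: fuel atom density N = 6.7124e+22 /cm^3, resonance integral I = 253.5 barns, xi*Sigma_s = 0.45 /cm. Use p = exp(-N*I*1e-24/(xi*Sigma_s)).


p = exp(-N * I * 1e-24 / (xi*Sigma_s))
p = exp(-6.7124e+22 * 253.5 * 1e-24 / 0.45)
p = 3.7839e-17

3.7839e-17


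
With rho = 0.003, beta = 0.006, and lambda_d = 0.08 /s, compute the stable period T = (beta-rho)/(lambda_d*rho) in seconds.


T = (beta - rho) / (lambda_d * rho)
T = (0.006 - 0.003) / (0.08 * 0.003)
T = 12.500 s

12.500


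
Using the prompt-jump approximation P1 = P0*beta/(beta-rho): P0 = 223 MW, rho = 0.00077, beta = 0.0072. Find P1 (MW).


P1/P0 = beta / (beta - rho)
P1/P0 = 0.0072 / (0.0072 - 0.00077) = 1.119751
P1 = 223 * 1.119751 = 249.70 MW

249.70


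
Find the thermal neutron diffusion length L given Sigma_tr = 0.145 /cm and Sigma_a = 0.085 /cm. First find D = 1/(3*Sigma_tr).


D = 1 / (3 * Sigma_tr) = 1 / (3 * 0.145) = 2.298851 cm
L = sqrt(D / Sigma_a)
L = sqrt(2.298851 / 0.085)
L = 5.2005 cm

5.2005


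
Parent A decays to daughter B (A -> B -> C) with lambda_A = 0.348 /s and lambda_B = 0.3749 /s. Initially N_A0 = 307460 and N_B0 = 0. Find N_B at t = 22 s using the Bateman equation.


N_B(t) = lambda_A * N_A0 / (lambda_B - lambda_A) * [exp(-lambda_A*t) - exp(-lambda_B*t)]
exp(-0.348*22) = 4.731964e-04; exp(-0.3749*22) = 2.618340e-04
N_B = 0.348 * 307460 / (0.3749 - 0.348) * (4.731964e-04 - 2.618340e-04)
N_B = 840.70

840.70


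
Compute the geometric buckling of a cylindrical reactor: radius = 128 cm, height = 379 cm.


B^2 = (2.405/R)^2 + (pi/H)^2
B^2 = (2.405/128)^2 + (pi/379)^2
B^2 = 4.2174e-04 /cm^2

4.2174e-04


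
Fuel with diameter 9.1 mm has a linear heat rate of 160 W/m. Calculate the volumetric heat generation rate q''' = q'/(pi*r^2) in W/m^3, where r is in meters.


r = D / 2 / 1000 = 9.1 / 2 / 1000 = 0.00455 m
q''' = q' / (pi * r^2)
q''' = 160 / (pi * 0.00455^2)
q''' = 2.4601e+06 W/m^3

2.4601e+06


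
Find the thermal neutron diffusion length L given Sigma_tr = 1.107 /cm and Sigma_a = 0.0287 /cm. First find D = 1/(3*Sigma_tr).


D = 1 / (3 * Sigma_tr) = 1 / (3 * 1.107) = 0.3011141 cm
L = sqrt(D / Sigma_a)
L = sqrt(0.3011141 / 0.0287)
L = 3.2391 cm

3.2391


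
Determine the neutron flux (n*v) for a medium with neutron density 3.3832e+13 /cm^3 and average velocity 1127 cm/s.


phi = n * v
phi = 3.3832e+13 * 1127
phi = 3.8129e+16 /cm^2/s

3.8129e+16


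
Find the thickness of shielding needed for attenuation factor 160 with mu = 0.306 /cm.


x = ln(factor) / mu
x = ln(160) / 0.306
x = 16.586 cm

16.586


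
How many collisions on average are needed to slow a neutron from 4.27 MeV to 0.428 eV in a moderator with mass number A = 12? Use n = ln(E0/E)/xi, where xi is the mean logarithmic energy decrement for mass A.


xi = 1 + (A-1)^2/(2A)*ln((A-1)/(A+1)) = 0.1577690 (for A = 12)
n = ln(E0/E) / xi
n = ln(4.27e6 / 0.428) / 0.1577690
n = ln(9.976636e+06) / 0.1577690 = 102.15

102.15


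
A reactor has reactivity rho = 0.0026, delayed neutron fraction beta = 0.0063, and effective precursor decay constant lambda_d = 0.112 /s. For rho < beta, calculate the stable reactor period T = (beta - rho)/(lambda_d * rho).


T = (beta - rho) / (lambda_d * rho)
T = (0.0063 - 0.0026) / (0.112 * 0.0026)
T = 12.706 s

12.706


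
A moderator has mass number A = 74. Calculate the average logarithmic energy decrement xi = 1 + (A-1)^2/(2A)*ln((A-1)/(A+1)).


xi = 1 + (A-1)^2/(2A) * ln((A-1)/(A+1))
xi = 1 + (74-1)^2/(2*74) * ln((74-1)/(74 +1))
xi = 0.026785

0.026785


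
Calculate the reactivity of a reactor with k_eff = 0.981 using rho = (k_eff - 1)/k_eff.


rho = (k_eff - 1) / k_eff
rho = (0.981 - 1) / 0.981
rho = -0.019368

-0.019368


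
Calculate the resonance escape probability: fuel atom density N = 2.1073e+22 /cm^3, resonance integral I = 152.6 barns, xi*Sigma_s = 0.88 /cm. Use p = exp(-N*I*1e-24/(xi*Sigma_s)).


p = exp(-N * I * 1e-24 / (xi*Sigma_s))
p = exp(-2.1073e+22 * 152.6 * 1e-24 / 0.88)
p = 0.025881

0.025881


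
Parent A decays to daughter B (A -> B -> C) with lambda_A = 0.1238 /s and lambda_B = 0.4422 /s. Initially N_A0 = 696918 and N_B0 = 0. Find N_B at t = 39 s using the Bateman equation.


N_B(t) = lambda_A * N_A0 / (lambda_B - lambda_A) * [exp(-lambda_A*t) - exp(-lambda_B*t)]
exp(-0.1238*39) = 0.008000910; exp(-0.4422*39) = 3.237757e-08
N_B = 0.1238 * 696918 / (0.4422 - 0.1238) * (0.008000910 - 3.237757e-08)
N_B = 2168.0

2168.0


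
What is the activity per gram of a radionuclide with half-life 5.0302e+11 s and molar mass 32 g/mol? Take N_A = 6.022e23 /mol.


lambda = ln(2) / t_half = ln(2) / 5.0302e+11 = 1.377971e-12 /s
SA = lambda * N_A / M
SA = 1.377971e-12 * 6.022e23 / 32
SA = 2.5932e+10 Bq/g

2.5932e+10


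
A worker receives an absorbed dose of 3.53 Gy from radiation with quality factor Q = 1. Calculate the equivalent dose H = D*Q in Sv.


H = D * Q
H = 3.53 * 1
H = 3.5300 Sv

3.5300


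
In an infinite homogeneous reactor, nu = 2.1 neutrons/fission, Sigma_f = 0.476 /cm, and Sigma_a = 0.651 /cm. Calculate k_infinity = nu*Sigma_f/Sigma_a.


k_inf = nu * Sigma_f / Sigma_a
k_inf = 2.1 * 0.476 / 0.651
k_inf = 1.5355

1.5355


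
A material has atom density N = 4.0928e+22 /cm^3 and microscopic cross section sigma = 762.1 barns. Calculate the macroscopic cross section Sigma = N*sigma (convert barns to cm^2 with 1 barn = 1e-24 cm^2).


Sigma = N * sigma_barns * 1e-24
Sigma = 4.0928e+22 * 762.1 * 1e-24
Sigma = 31.191 /cm

31.191


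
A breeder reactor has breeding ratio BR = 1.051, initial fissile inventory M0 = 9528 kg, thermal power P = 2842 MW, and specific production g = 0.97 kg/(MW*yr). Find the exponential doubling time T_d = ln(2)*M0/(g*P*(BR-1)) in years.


Breeding gain G = BR - 1 = 1.051 - 1 = 0.051
Fissile production rate = g * P * G = 0.97 * 2842 * 0.051 = 140.59374 kg/yr
T_d = ln(2) * M0 / (g * P * G)
T_d = ln(2) * 9528 / 140.59374 = 46.974 yr

46.974


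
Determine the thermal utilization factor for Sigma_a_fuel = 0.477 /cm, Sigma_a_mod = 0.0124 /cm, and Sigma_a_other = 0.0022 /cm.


f = Sigma_a_fuel / (Sigma_a_fuel + Sigma_a_mod + Sigma_a_other)
f = 0.477 / (0.477 + 0.0124 + 0.0022)
f = 0.97030

0.97030


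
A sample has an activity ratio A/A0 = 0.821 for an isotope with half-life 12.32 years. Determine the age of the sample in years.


lambda = ln(2) / t_half = ln(2) / 12.32 = 0.05626195 /yr
t = -ln(A/A0) / lambda
t = -ln(0.821) / 0.05626195
t = 3.5056 yr

3.5056


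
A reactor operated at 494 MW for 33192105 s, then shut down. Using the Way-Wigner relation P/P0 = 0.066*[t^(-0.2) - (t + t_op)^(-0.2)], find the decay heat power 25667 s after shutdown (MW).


P/P0 = 0.066 * [t^(-0.2) - (t + t_op)^(-0.2)]
P/P0 = 0.066 * [25667^(-0.2) - (25667 + 33192105)^(-0.2)]
P/P0 = 0.066 * [0.1312578 - 0.03131309] = 0.006596351
P = 494 * 0.006596351 = 3.2586 MW

3.2586


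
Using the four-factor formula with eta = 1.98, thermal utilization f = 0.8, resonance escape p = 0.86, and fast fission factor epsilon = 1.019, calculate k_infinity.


k_inf = eta * f * p * epsilon
k_inf = 1.98 * 0.8 * 0.86 * 1.019
k_inf = 1.3881

1.3881


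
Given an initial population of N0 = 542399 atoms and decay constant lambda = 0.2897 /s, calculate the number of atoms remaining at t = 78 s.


N = N0 * exp(-lambda * t)
N = 542399 * exp(-0.2897 * 78)
N = 8.3318e-05

8.3318e-05


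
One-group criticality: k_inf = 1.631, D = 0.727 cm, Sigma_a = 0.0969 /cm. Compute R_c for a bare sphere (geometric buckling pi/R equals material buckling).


L^2 = D / Sigma_a = 0.727 / 0.0969 = 7.502580 cm^2
B_m^2 = (k_inf - 1) / L^2 = (1.631 - 1) / 7.502580 = 0.08410440 /cm^2
For a bare sphere: B_g = pi/R, so R_c = pi / sqrt(B_m^2)
R_c = pi / sqrt(0.08410440) = 10.833 cm

10.833


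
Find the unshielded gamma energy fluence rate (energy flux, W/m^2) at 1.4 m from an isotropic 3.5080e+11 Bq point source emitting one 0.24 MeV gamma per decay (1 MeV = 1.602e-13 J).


psi = A * E * 1.602e-13 / (4*pi*r^2)
psi = 3.5080e+11 * 0.24 * 1.602e-13 / (4*pi*1.4^2)
psi = 5.4760e-04 W/m^2

5.4760e-04


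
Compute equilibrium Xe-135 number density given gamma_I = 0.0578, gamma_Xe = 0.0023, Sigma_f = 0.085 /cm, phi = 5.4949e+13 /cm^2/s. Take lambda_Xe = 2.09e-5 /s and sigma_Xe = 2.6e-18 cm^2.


Xe_eq = (gamma_I + gamma_Xe) * Sigma_f * phi / (lambda_Xe + sigma_Xe * phi)
Numerator = (0.0578 + 0.0023) * 0.085 * 5.4949e+13 = 2.807070e+11
Denominator = 2.09e-5 + 2.6e-18 * 5.4949e+13 = 1.637674e-04
Xe_eq = 2.807070e+11 / 1.637674e-04 = 1.7141e+15 /cm^3

1.7141e+15


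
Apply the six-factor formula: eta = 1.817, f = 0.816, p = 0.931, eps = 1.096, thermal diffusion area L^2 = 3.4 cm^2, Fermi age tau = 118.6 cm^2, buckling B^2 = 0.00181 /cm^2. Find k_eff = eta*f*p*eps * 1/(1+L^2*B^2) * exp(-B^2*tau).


k_inf = eta*f*p*eps = 1.817*0.816*0.931*1.096 = 1.512883
P_TNL = 1/(1 + L^2*B^2) = 1/(1 + 3.4*0.00181) = 0.9938836
P_FNL = exp(-B^2*tau) = exp(-0.00181*118.6) = 0.8068109
k_eff = k_inf * P_TNL * P_FNL = 1.512883 * 0.9938836 * 0.8068109
k_eff = 1.2131

1.2131


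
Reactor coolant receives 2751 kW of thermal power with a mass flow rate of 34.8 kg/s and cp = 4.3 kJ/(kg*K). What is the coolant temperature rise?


dT = Q / (m_dot * cp)
dT = 2751 / (34.8 * 4.3)
dT = 18.384 C

18.384


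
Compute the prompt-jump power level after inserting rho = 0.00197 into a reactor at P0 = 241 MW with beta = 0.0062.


P1/P0 = beta / (beta - rho)
P1/P0 = 0.0062 / (0.0062 - 0.00197) = 1.465721
P1 = 241 * 1.465721 = 353.24 MW

353.24


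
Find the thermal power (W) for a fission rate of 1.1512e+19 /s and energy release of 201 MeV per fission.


P = fission_rate * E_MeV * 1.602e-13
P = 1.1512e+19 * 201 * 1.602e-13
P = 3.7069e+08 W

3.7069e+08


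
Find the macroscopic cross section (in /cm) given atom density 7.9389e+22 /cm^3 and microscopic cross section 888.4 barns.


Sigma = N * sigma_barns * 1e-24
Sigma = 7.9389e+22 * 888.4 * 1e-24
Sigma = 70.529 /cm

70.529


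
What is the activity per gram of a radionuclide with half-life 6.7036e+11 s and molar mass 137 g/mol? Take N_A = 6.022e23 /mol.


lambda = ln(2) / t_half = ln(2) / 6.7036e+11 = 1.033992e-12 /s
SA = lambda * N_A / M
SA = 1.033992e-12 * 6.022e23 / 137
SA = 4.5450e+09 Bq/g

4.5450e+09


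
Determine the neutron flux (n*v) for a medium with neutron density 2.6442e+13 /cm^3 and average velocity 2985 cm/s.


phi = n * v
phi = 2.6442e+13 * 2985
phi = 7.8929e+16 /cm^2/s

7.8929e+16


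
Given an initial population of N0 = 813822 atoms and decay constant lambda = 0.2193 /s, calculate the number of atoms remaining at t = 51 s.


N = N0 * exp(-lambda * t)
N = 813822 * exp(-0.2193 * 51)
N = 11.304

11.304


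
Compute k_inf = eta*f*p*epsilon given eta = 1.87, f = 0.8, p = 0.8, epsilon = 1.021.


k_inf = eta * f * p * epsilon
k_inf = 1.87 * 0.8 * 0.8 * 1.021
k_inf = 1.2219

1.2219


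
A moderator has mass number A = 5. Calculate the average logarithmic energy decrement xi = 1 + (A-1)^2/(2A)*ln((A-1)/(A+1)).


xi = 1 + (A-1)^2/(2A) * ln((A-1)/(A+1))
xi = 1 + (5-1)^2/(2*5) * ln((5-1)/(5 +1))
xi = 0.35126

0.35126


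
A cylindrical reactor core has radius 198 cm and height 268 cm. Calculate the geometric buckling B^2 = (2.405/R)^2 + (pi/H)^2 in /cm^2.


B^2 = (2.405/R)^2 + (pi/H)^2
B^2 = (2.405/198)^2 + (pi/268)^2
B^2 = 2.8495e-04 /cm^2

2.8495e-04


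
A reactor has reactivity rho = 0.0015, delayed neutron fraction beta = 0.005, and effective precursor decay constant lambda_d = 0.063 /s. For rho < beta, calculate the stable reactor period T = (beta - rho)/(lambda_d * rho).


T = (beta - rho) / (lambda_d * rho)
T = (0.005 - 0.0015) / (0.063 * 0.0015)
T = 37.037 s

37.037


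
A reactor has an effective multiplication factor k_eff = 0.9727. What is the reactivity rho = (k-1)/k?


rho = (k_eff - 1) / k_eff
rho = (0.9727 - 1) / 0.9727
rho = -0.028066

-0.028066


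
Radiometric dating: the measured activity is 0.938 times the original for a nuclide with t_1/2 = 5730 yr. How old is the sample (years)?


lambda = ln(2) / t_half = ln(2) / 5730 = 1.209681e-04 /yr
t = -ln(A/A0) / lambda
t = -ln(0.938) / 1.209681e-04
t = 529.11 yr

529.11


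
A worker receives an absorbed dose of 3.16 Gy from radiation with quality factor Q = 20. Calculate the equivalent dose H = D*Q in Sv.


H = D * Q
H = 3.16 * 20
H = 63.200 Sv

63.200


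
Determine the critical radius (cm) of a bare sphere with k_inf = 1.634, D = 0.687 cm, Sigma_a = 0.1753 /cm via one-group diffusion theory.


L^2 = D / Sigma_a = 0.687 / 0.1753 = 3.918996 cm^2
B_m^2 = (k_inf - 1) / L^2 = (1.634 - 1) / 3.918996 = 0.1617761 /cm^2
For a bare sphere: B_g = pi/R, so R_c = pi / sqrt(B_m^2)
R_c = pi / sqrt(0.1617761) = 7.8107 cm

7.8107


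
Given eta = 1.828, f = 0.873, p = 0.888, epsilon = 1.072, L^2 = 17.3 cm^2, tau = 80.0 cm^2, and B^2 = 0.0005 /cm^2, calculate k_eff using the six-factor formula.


k_inf = eta*f*p*eps = 1.828*0.873*0.888*1.072 = 1.519141
P_TNL = 1/(1 + L^2*B^2) = 1/(1 + 17.3*0.0005) = 0.9914242
P_FNL = exp(-B^2*tau) = exp(-0.0005*80.0) = 0.9607894
k_eff = k_inf * P_TNL * P_FNL = 1.519141 * 0.9914242 * 0.9607894
k_eff = 1.4471

1.4471


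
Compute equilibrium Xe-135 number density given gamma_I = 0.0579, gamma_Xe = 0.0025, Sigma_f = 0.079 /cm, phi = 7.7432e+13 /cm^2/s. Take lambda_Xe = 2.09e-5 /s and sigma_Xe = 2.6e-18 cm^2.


Xe_eq = (gamma_I + gamma_Xe) * Sigma_f * phi / (lambda_Xe + sigma_Xe * phi)
Numerator = (0.0579 + 0.0025) * 0.079 * 7.7432e+13 = 3.694745e+11
Denominator = 2.09e-5 + 2.6e-18 * 7.7432e+13 = 2.222232e-04
Xe_eq = 3.694745e+11 / 2.222232e-04 = 1.6626e+15 /cm^3

1.6626e+15


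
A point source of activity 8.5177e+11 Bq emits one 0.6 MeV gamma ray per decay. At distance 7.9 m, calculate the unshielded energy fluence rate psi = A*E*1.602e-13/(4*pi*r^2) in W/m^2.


psi = A * E * 1.602e-13 / (4*pi*r^2)
psi = 8.5177e+11 * 0.6 * 1.602e-13 / (4*pi*7.9^2)
psi = 1.0439e-04 W/m^2

1.0439e-04


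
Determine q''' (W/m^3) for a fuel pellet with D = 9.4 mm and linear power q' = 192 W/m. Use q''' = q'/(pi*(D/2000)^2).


r = D / 2 / 1000 = 9.4 / 2 / 1000 = 0.0047 m
q''' = q' / (pi * r^2)
q''' = 192 / (pi * 0.0047^2)
q''' = 2.7667e+06 W/m^3

2.7667e+06


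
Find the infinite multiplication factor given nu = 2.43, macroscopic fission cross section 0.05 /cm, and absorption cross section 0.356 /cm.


k_inf = nu * Sigma_f / Sigma_a
k_inf = 2.43 * 0.05 / 0.356
k_inf = 0.34129

0.34129


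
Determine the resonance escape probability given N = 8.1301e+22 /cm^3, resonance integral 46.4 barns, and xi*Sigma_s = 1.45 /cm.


p = exp(-N * I * 1e-24 / (xi*Sigma_s))
p = exp(-8.1301e+22 * 46.4 * 1e-24 / 1.45)
p = 0.074152

0.074152


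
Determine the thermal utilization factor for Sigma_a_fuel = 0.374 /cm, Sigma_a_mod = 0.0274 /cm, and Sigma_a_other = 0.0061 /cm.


f = Sigma_a_fuel / (Sigma_a_fuel + Sigma_a_mod + Sigma_a_other)
f = 0.374 / (0.374 + 0.0274 + 0.0061)
f = 0.91779

0.91779


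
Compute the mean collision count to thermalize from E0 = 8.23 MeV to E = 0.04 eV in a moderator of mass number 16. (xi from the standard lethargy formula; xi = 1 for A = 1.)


xi = 1 + (A-1)^2/(2A)*ln((A-1)/(A+1)) = 0.1199467 (for A = 16)
n = ln(E0/E) / xi
n = ln(8.23e6 / 0.04) / 0.1199467
n = ln(2.057500e+08) / 0.1199467 = 159.59

159.59


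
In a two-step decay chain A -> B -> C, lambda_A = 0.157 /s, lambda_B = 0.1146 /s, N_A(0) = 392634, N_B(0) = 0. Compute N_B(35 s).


N_B(t) = lambda_A * N_A0 / (lambda_B - lambda_A) * [exp(-lambda_A*t) - exp(-lambda_B*t)]
exp(-0.157*35) = 0.004107256; exp(-0.1146*35) = 0.01811527
N_B = 0.157 * 392634 / (0.1146 - 0.157) * (0.004107256 - 0.01811527)
N_B = 20366

20366


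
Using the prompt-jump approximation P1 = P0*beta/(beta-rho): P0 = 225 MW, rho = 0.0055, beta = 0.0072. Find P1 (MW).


P1/P0 = beta / (beta - rho)
P1/P0 = 0.0072 / (0.0072 - 0.0055) = 4.235294
P1 = 225 * 4.235294 = 952.94 MW

952.94


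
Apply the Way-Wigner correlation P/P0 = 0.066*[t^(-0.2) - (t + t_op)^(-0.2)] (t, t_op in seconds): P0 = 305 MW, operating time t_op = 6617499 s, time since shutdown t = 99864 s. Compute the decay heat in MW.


P/P0 = 0.066 * [t^(-0.2) - (t + t_op)^(-0.2)]
P/P0 = 0.066 * [99864^(-0.2) - (99864 + 6617499)^(-0.2)]
P/P0 = 0.066 * [0.1000272 - 0.04310823] = 0.003756652
P = 305 * 0.003756652 = 1.1458 MW

1.1458


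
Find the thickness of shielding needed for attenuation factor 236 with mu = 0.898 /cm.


x = ln(factor) / mu
x = ln(236) / 0.898
x = 6.0844 cm

6.0844


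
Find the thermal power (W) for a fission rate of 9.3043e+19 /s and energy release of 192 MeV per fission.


P = fission_rate * E_MeV * 1.602e-13
P = 9.3043e+19 * 192 * 1.602e-13
P = 2.8619e+09 W

2.8619e+09


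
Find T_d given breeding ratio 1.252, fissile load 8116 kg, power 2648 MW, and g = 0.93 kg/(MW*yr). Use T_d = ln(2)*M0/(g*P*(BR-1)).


Breeding gain G = BR - 1 = 1.252 - 1 = 0.252
Fissile production rate = g * P * G = 0.93 * 2648 * 0.252 = 620.58528 kg/yr
T_d = ln(2) * M0 / (g * P * G)
T_d = ln(2) * 8116 / 620.58528 = 9.0650 yr

9.0650


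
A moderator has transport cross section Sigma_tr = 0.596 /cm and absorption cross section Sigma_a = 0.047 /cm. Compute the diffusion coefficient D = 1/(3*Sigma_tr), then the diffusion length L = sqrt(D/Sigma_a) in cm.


D = 1 / (3 * Sigma_tr) = 1 / (3 * 0.596) = 0.5592841 cm
L = sqrt(D / Sigma_a)
L = sqrt(0.5592841 / 0.047)
L = 3.4496 cm

3.4496


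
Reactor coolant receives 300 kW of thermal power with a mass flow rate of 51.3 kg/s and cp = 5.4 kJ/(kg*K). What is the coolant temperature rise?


dT = Q / (m_dot * cp)
dT = 300 / (51.3 * 5.4)
dT = 1.0830 C

1.0830


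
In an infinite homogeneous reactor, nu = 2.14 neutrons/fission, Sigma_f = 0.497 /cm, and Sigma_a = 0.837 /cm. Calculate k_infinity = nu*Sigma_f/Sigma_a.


k_inf = nu * Sigma_f / Sigma_a
k_inf = 2.14 * 0.497 / 0.837
k_inf = 1.2707

1.2707


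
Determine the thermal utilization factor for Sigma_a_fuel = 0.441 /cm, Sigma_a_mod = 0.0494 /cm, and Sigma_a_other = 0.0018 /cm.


f = Sigma_a_fuel / (Sigma_a_fuel + Sigma_a_mod + Sigma_a_other)
f = 0.441 / (0.441 + 0.0494 + 0.0018)
f = 0.89598

0.89598


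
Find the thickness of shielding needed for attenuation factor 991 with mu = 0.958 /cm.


x = ln(factor) / mu
x = ln(991) / 0.958
x = 7.2012 cm

7.2012


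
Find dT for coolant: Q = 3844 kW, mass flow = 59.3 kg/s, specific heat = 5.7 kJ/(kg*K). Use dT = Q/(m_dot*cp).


dT = Q / (m_dot * cp)
dT = 3844 / (59.3 * 5.7)
dT = 11.372 C

11.372


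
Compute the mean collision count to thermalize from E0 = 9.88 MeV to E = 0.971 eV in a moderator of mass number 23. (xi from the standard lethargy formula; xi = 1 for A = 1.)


xi = 1 + (A-1)^2/(2A)*ln((A-1)/(A+1)) = 0.08448899 (for A = 23)
n = ln(E0/E) / xi
n = ln(9.88e6 / 0.971) / 0.08448899
n = ln(1.017508e+07) / 0.08448899 = 190.98

190.98


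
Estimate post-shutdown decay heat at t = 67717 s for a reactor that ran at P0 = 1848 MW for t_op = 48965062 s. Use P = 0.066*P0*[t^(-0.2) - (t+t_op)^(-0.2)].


P/P0 = 0.066 * [t^(-0.2) - (t + t_op)^(-0.2)]
P/P0 = 0.066 * [67717^(-0.2) - (67717 + 48965062)^(-0.2)]
P/P0 = 0.066 * [0.1081087 - 0.02896695] = 0.005223356
P = 1848 * 0.005223356 = 9.6528 MW

9.6528


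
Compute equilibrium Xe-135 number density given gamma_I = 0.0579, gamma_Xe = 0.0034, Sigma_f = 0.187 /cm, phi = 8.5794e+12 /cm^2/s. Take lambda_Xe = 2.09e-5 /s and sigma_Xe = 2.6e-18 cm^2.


Xe_eq = (gamma_I + gamma_Xe) * Sigma_f * phi / (lambda_Xe + sigma_Xe * phi)
Numerator = (0.0579 + 0.0034) * 0.187 * 8.5794e+12 = 9.834652e+10
Denominator = 2.09e-5 + 2.6e-18 * 8.5794e+12 = 4.320644e-05
Xe_eq = 9.834652e+10 / 4.320644e-05 = 2.2762e+15 /cm^3

2.2762e+15


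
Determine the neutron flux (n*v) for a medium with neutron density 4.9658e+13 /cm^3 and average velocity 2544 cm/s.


phi = n * v
phi = 4.9658e+13 * 2544
phi = 1.2633e+17 /cm^2/s

1.2633e+17


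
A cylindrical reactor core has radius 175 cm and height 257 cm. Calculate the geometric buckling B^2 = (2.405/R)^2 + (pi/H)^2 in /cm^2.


B^2 = (2.405/R)^2 + (pi/H)^2
B^2 = (2.405/175)^2 + (pi/257)^2
B^2 = 3.3829e-04 /cm^2

3.3829e-04


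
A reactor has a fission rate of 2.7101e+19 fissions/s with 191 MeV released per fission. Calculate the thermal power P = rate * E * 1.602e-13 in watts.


P = fission_rate * E_MeV * 1.602e-13
P = 2.7101e+19 * 191 * 1.602e-13
P = 8.2924e+08 W

8.2924e+08


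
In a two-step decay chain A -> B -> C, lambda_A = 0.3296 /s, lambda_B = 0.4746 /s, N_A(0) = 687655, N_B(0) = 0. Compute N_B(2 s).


N_B(t) = lambda_A * N_A0 / (lambda_B - lambda_A) * [exp(-lambda_A*t) - exp(-lambda_B*t)]
exp(-0.3296*2) = 0.5172650; exp(-0.4746*2) = 0.3870505
N_B = 0.3296 * 687655 / (0.4746 - 0.3296) * (0.5172650 - 0.3870505)
N_B = 203540

203540


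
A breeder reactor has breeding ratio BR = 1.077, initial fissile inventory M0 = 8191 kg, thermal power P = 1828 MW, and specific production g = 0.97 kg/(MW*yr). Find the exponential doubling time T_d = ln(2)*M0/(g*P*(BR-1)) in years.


Breeding gain G = BR - 1 = 1.077 - 1 = 0.077
Fissile production rate = g * P * G = 0.97 * 1828 * 0.077 = 136.53332 kg/yr
T_d = ln(2) * M0 / (g * P * G)
T_d = ln(2) * 8191 / 136.53332 = 41.584 yr

41.584


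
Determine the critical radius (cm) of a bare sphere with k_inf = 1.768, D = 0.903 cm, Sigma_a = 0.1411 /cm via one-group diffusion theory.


L^2 = D / Sigma_a = 0.903 / 0.1411 = 6.399717 cm^2
B_m^2 = (k_inf - 1) / L^2 = (1.768 - 1) / 6.399717 = 0.1200053 /cm^2
For a bare sphere: B_g = pi/R, so R_c = pi / sqrt(B_m^2)
R_c = pi / sqrt(0.1200053) = 9.0688 cm

9.0688


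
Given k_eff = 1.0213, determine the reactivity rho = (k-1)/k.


rho = (k_eff - 1) / k_eff
rho = (1.0213 - 1) / 1.0213
rho = 0.020856

0.020856


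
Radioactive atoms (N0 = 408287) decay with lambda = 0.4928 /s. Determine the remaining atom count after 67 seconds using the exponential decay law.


N = N0 * exp(-lambda * t)
N = 408287 * exp(-0.4928 * 67)
N = 1.8690e-09

1.8690e-09


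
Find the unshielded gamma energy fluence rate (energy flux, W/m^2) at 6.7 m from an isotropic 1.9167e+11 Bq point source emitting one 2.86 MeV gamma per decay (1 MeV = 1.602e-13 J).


psi = A * E * 1.602e-13 / (4*pi*r^2)
psi = 1.9167e+11 * 2.86 * 1.602e-13 / (4*pi*6.7^2)
psi = 1.5568e-04 W/m^2

1.5568e-04


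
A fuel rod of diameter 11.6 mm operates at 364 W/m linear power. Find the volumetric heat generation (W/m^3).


r = D / 2 / 1000 = 11.6 / 2 / 1000 = 0.0058 m
q''' = q' / (pi * r^2)
q''' = 364 / (pi * 0.0058^2)
q''' = 3.4443e+06 W/m^3

3.4443e+06


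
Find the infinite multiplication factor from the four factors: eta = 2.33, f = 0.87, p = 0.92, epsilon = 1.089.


k_inf = eta * f * p * epsilon
k_inf = 2.33 * 0.87 * 0.92 * 1.089
k_inf = 2.0309

2.0309


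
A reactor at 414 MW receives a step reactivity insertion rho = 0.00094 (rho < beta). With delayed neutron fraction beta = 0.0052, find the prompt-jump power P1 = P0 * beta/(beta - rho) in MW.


P1/P0 = beta / (beta - rho)
P1/P0 = 0.0052 / (0.0052 - 0.00094) = 1.220657
P1 = 414 * 1.220657 = 505.35 MW

505.35


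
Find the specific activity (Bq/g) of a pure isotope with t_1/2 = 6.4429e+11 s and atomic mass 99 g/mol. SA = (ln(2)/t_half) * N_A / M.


lambda = ln(2) / t_half = ln(2) / 6.4429e+11 = 1.075831e-12 /s
SA = lambda * N_A / M
SA = 1.075831e-12 * 6.022e23 / 99
SA = 6.5441e+09 Bq/g

6.5441e+09
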